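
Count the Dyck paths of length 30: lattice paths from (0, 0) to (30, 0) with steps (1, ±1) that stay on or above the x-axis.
C_15 = 9694845

These Dyck paths are counted by the Catalan number C_n = (1/(n + 1)) · C(2n, n). For n = 15: C_15 = (1/16) · C(30, 15) = 155117520/16 = 9694845.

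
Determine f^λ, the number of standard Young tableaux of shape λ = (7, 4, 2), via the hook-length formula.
# SYT of shape (7, 4, 2) = 6006

Hook-length formula: f^λ = n! / Π hook(c), product over all cells c of the Young diagram. For λ = (7, 4, 2), n = 13 boxes. Hook lengths by row (left-to-right, top-to-bottom): [9, 8, 6, 5, 3, 2, 1]; [5, 4, 2, 1]; [2, 1]. Product of hooks = 1036800. So f^λ = 13! / 1036800 = 6227020800 / 1036800 = 6006.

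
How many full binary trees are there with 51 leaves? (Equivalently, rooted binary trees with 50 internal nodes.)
C_50 = 1978261657756160653623774456

These full binary trees are counted by the Catalan number C_n = (1/(n + 1)) · C(2n, n). For n = 50: C_50 = (1/51) · C(100, 50) = 100891344545564193334812497256/51 = 1978261657756160653623774456.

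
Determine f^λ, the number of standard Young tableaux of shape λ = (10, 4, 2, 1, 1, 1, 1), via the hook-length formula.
# SYT of shape (10, 4, 2, 1, 1, 1, 1) = 25718875

Hook-length formula: f^λ = n! / Π hook(c), product over all cells c of the Young diagram. For λ = (10, 4, 2, 1, 1, 1, 1), n = 20 boxes. Hook lengths by row (left-to-right, top-to-bottom): [16, 11, 9, 8, 6, 5, 4, 3, 2, 1]; [9, 4, 2, 1]; [6, 1]; [4]; [3]; [2]; [1]. Product of hooks = 94595973120. So f^λ = 20! / 94595973120 = 2432902008176640000 / 94595973120 = 25718875.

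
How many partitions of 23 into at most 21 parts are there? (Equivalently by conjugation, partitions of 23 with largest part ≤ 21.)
p(23, parts ≤ 21) = 1253

Use the recurrence p(n, m) = p(n, m−1) + p(n−m, m): either the largest part is < m (count p(n, m−1)) or the largest part is exactly m (remove one copy of m, count p(n−m, m)). With p(0, ·) = 1 this gives p(23, parts ≤ 21) = 1253. (By conjugating Young diagrams, this also counts partitions of 23 into at most 21 parts.)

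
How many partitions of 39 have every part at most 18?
p(39, parts ≤ 18) = 28472

Use the recurrence p(n, m) = p(n, m−1) + p(n−m, m): either the largest part is < m (count p(n, m−1)) or the largest part is exactly m (remove one copy of m, count p(n−m, m)). With p(0, ·) = 1 this gives p(39, parts ≤ 18) = 28472. (By conjugating Young diagrams, this also counts partitions of 39 into at most 18 parts.)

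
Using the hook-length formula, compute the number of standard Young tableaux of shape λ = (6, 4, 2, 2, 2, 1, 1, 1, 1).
# SYT of shape (6, 4, 2, 2, 2, 1, 1, 1, 1) = 75582000

Hook-length formula: f^λ = n! / Π hook(c), product over all cells c of the Young diagram. For λ = (6, 4, 2, 2, 2, 1, 1, 1, 1), n = 20 boxes. Hook lengths by row (left-to-right, top-to-bottom): [14, 9, 5, 4, 2, 1]; [11, 6, 2, 1]; [8, 3]; [7, 2]; [6, 1]; [4]; [3]; [2]; [1]. Product of hooks = 32188907520. So f^λ = 20! / 32188907520 = 2432902008176640000 / 32188907520 = 75582000.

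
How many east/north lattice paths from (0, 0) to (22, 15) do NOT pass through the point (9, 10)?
Number of paths = 8572705056

Total paths from (0, 0) to (22, 15): C(37, 22) = 9364199760. Paths through (9, 10): (paths (0, 0) → (9, 10)) × (paths (9, 10) → (22, 15)) = C(19, 9) · C(18, 13) = 92378 · 8568 = 791494704. Avoidance count = 9364199760 − 791494704 = 8572705056.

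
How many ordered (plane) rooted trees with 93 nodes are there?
C_92 = 15487357822491889407128326963778343232013931127835600

These ordered rooted trees are counted by the Catalan number C_n = (1/(n + 1)) · C(2n, n). For n = 92: C_92 = (1/93) · C(184, 92) = 1440324277491745714862934407631385920577295594888710800/93 = 15487357822491889407128326963778343232013931127835600.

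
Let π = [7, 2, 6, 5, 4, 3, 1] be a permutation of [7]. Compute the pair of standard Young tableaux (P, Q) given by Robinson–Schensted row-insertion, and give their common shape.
P = [1, 3] / [2] / [4] / [5] / [6] / [7];  Q = [1, 3] / [2] / [4] / [5] / [6] / [7];  common shape = (2, 1, 1, 1, 1, 1)

Row-insert the values π_1, π_2, … into P one at a time, bumping the leftmost entry strictly greater than the inserted value down to the next row. The recording tableau Q records, in position (i, j), the step at which that cell was added to P.
  Insert 7 (step 1): P = [7];  Q = [1]
  Insert 2 (step 2): P = [2] / [7];  Q = [1] / [2]
  Insert 6 (step 3): P = [2, 6] / [7];  Q = [1, 3] / [2]
  Insert 5 (step 4): P = [2, 5] / [6] / [7];  Q = [1, 3] / [2] / [4]
  Insert 4 (step 5): P = [2, 4] / [5] / [6] / [7];  Q = [1, 3] / [2] / [4] / [5]
  Insert 3 (step 6): P = [2, 3] / [4] / [5] / [6] / [7];  Q = [1, 3] / [2] / [4] / [5] / [6]
  Insert 1 (step 7): P = [1, 3] / [2] / [4] / [5] / [6] / [7];  Q = [1, 3] / [2] / [4] / [5] / [6] / [7]
Final shape: (2, 1, 1, 1, 1, 1).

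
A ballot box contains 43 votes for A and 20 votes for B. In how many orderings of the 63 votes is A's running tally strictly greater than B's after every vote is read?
Strict-lead orderings = 4924395459336045

Total orderings of the 63 votes with 43 for A: C(63, 43) = 13488561475572645. By the Bertrand ballot formula (Cycle Lemma / reflection principle), the number of orderings in which A is strictly ahead of B throughout is (p − q)/(p + q) · C(p + q, p) = (43 − 20)/(43 + 20) · 13488561475572645 = 4924395459336045.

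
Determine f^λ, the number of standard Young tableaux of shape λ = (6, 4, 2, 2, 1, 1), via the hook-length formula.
# SYT of shape (6, 4, 2, 2, 1, 1) = 928746

Hook-length formula: f^λ = n! / Π hook(c), product over all cells c of the Young diagram. For λ = (6, 4, 2, 2, 1, 1), n = 16 boxes. Hook lengths by row (left-to-right, top-to-bottom): [11, 8, 5, 4, 2, 1]; [8, 5, 2, 1]; [5, 2]; [4, 1]; [2]; [1]. Product of hooks = 22528000. So f^λ = 16! / 22528000 = 20922789888000 / 22528000 = 928746.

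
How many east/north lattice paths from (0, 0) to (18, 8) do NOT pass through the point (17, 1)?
Number of paths = 1562131

Total paths from (0, 0) to (18, 8): C(26, 18) = 1562275. Paths through (17, 1): (paths (0, 0) → (17, 1)) × (paths (17, 1) → (18, 8)) = C(18, 17) · C(8, 1) = 18 · 8 = 144. Avoidance count = 1562275 − 144 = 1562131.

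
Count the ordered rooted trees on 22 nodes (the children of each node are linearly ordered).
C_21 = 24466267020

These ordered rooted trees are counted by the Catalan number C_n = (1/(n + 1)) · C(2n, n). For n = 21: C_21 = (1/22) · C(42, 21) = 538257874440/22 = 24466267020.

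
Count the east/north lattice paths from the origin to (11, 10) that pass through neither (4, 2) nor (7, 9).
Number of paths = 207991

Inclusion–exclusion. Total paths: C(21, 11) = 352716. Through P₁: C(6, 4)·C(15, 7) = 96525. Through P₂: C(16, 7)·C(5, 4) = 57200. Since P₁ is strictly southwest of P₂, a monotone path through both must visit P₁ then P₂; paths through both = C(6, 4)·C(10, 3)·C(5, 4) = 9000. Avoid both = 352716 − 96525 − 57200 + 9000 = 207991.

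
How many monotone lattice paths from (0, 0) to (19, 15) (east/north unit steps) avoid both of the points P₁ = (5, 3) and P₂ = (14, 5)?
Number of paths = 1289466676

Inclusion–exclusion. Total paths: C(34, 19) = 1855967520. Through P₁: C(8, 5)·C(26, 14) = 540831200. Through P₂: C(19, 14)·C(15, 5) = 34918884. Since P₁ is strictly southwest of P₂, a monotone path through both must visit P₁ then P₂; paths through both = C(8, 5)·C(11, 9)·C(15, 5) = 9249240. Avoid both = 1855967520 − 540831200 − 34918884 + 9249240 = 1289466676.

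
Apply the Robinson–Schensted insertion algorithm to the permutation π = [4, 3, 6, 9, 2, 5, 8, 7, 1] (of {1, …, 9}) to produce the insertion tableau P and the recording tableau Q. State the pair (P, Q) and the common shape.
P = [1, 5, 7] / [2, 6, 8] / [3, 9] / [4];  Q = [1, 3, 4] / [2, 6, 7] / [5, 8] / [9];  common shape = (3, 3, 2, 1)

Row-insert the values π_1, π_2, … into P one at a time, bumping the leftmost entry strictly greater than the inserted value down to the next row. The recording tableau Q records, in position (i, j), the step at which that cell was added to P.
  Insert 4 (step 1): P = [4];  Q = [1]
  Insert 3 (step 2): P = [3] / [4];  Q = [1] / [2]
  Insert 6 (step 3): P = [3, 6] / [4];  Q = [1, 3] / [2]
  Insert 9 (step 4): P = [3, 6, 9] / [4];  Q = [1, 3, 4] / [2]
  Insert 2 (step 5): P = [2, 6, 9] / [3] / [4];  Q = [1, 3, 4] / [2] / [5]
  Insert 5 (step 6): P = [2, 5, 9] / [3, 6] / [4];  Q = [1, 3, 4] / [2, 6] / [5]
  Insert 8 (step 7): P = [2, 5, 8] / [3, 6, 9] / [4];  Q = [1, 3, 4] / [2, 6, 7] / [5]
  Insert 7 (step 8): P = [2, 5, 7] / [3, 6, 8] / [4, 9];  Q = [1, 3, 4] / [2, 6, 7] / [5, 8]
  Insert 1 (step 9): P = [1, 5, 7] / [2, 6, 8] / [3, 9] / [4];  Q = [1, 3, 4] / [2, 6, 7] / [5, 8] / [9]
Final shape: (3, 3, 2, 1).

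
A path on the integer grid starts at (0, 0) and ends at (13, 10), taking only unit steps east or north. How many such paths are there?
Number of paths = 1144066

A monotone lattice path from (0, 0) to (13, 10) consists of 13 east steps and 10 north steps in some order, so it is determined by which 13 of the 23 steps are east. The count is C(23, 13) = 1144066.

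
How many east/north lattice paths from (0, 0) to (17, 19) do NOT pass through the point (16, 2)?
Number of paths = 8597493846

Total paths from (0, 0) to (17, 19): C(36, 17) = 8597496600. Paths through (16, 2): (paths (0, 0) → (16, 2)) × (paths (16, 2) → (17, 19)) = C(18, 16) · C(18, 1) = 153 · 18 = 2754. Avoidance count = 8597496600 − 2754 = 8597493846.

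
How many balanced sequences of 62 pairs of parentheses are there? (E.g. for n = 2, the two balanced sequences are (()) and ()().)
C_62 = 24139737743045626825711458546273312

These balanced parentheses are counted by the Catalan number C_n = (1/(n + 1)) · C(2n, n). For n = 62: C_62 = (1/63) · C(124, 62) = 1520803477811874490019821888415218656/63 = 24139737743045626825711458546273312.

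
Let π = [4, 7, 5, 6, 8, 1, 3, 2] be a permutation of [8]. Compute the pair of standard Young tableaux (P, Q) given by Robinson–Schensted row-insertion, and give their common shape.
P = [1, 2, 6, 8] / [3, 5] / [4] / [7];  Q = [1, 2, 4, 5] / [3, 7] / [6] / [8];  common shape = (4, 2, 1, 1)

Row-insert the values π_1, π_2, … into P one at a time, bumping the leftmost entry strictly greater than the inserted value down to the next row. The recording tableau Q records, in position (i, j), the step at which that cell was added to P.
  Insert 4 (step 1): P = [4];  Q = [1]
  Insert 7 (step 2): P = [4, 7];  Q = [1, 2]
  Insert 5 (step 3): P = [4, 5] / [7];  Q = [1, 2] / [3]
  Insert 6 (step 4): P = [4, 5, 6] / [7];  Q = [1, 2, 4] / [3]
  Insert 8 (step 5): P = [4, 5, 6, 8] / [7];  Q = [1, 2, 4, 5] / [3]
  Insert 1 (step 6): P = [1, 5, 6, 8] / [4] / [7];  Q = [1, 2, 4, 5] / [3] / [6]
  Insert 3 (step 7): P = [1, 3, 6, 8] / [4, 5] / [7];  Q = [1, 2, 4, 5] / [3, 7] / [6]
  Insert 2 (step 8): P = [1, 2, 6, 8] / [3, 5] / [4] / [7];  Q = [1, 2, 4, 5] / [3, 7] / [6] / [8]
Final shape: (4, 2, 1, 1).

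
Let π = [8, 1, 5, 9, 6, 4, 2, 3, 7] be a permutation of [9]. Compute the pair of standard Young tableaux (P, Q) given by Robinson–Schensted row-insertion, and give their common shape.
P = [1, 2, 3, 7] / [4, 6] / [5, 9] / [8];  Q = [1, 3, 4, 9] / [2, 5] / [6, 8] / [7];  common shape = (4, 2, 2, 1)

Row-insert the values π_1, π_2, … into P one at a time, bumping the leftmost entry strictly greater than the inserted value down to the next row. The recording tableau Q records, in position (i, j), the step at which that cell was added to P.
  Insert 8 (step 1): P = [8];  Q = [1]
  Insert 1 (step 2): P = [1] / [8];  Q = [1] / [2]
  Insert 5 (step 3): P = [1, 5] / [8];  Q = [1, 3] / [2]
  Insert 9 (step 4): P = [1, 5, 9] / [8];  Q = [1, 3, 4] / [2]
  Insert 6 (step 5): P = [1, 5, 6] / [8, 9];  Q = [1, 3, 4] / [2, 5]
  Insert 4 (step 6): P = [1, 4, 6] / [5, 9] / [8];  Q = [1, 3, 4] / [2, 5] / [6]
  Insert 2 (step 7): P = [1, 2, 6] / [4, 9] / [5] / [8];  Q = [1, 3, 4] / [2, 5] / [6] / [7]
  Insert 3 (step 8): P = [1, 2, 3] / [4, 6] / [5, 9] / [8];  Q = [1, 3, 4] / [2, 5] / [6, 8] / [7]
  Insert 7 (step 9): P = [1, 2, 3, 7] / [4, 6] / [5, 9] / [8];  Q = [1, 3, 4, 9] / [2, 5] / [6, 8] / [7]
Final shape: (4, 2, 2, 1).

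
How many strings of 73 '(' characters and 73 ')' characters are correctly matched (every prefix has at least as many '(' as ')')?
C_73 = 79463489365077377841208237632349268884500

These balanced parentheses are counted by the Catalan number C_n = (1/(n + 1)) · C(2n, n). For n = 73: C_73 = (1/74) · C(146, 73) = 5880298213015725960249409584793845897453000/74 = 79463489365077377841208237632349268884500.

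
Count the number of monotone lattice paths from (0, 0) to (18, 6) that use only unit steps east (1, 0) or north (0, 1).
Number of paths = 134596

A monotone lattice path from (0, 0) to (18, 6) consists of 18 east steps and 6 north steps in some order, so it is determined by which 18 of the 24 steps are east. The count is C(24, 18) = 134596.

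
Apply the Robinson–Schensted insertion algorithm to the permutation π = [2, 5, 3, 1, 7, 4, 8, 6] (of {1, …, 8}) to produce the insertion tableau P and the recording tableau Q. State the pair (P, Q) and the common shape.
P = [1, 3, 4, 6] / [2, 7, 8] / [5];  Q = [1, 2, 5, 7] / [3, 6, 8] / [4];  common shape = (4, 3, 1)

Row-insert the values π_1, π_2, … into P one at a time, bumping the leftmost entry strictly greater than the inserted value down to the next row. The recording tableau Q records, in position (i, j), the step at which that cell was added to P.
  Insert 2 (step 1): P = [2];  Q = [1]
  Insert 5 (step 2): P = [2, 5];  Q = [1, 2]
  Insert 3 (step 3): P = [2, 3] / [5];  Q = [1, 2] / [3]
  Insert 1 (step 4): P = [1, 3] / [2] / [5];  Q = [1, 2] / [3] / [4]
  Insert 7 (step 5): P = [1, 3, 7] / [2] / [5];  Q = [1, 2, 5] / [3] / [4]
  Insert 4 (step 6): P = [1, 3, 4] / [2, 7] / [5];  Q = [1, 2, 5] / [3, 6] / [4]
  Insert 8 (step 7): P = [1, 3, 4, 8] / [2, 7] / [5];  Q = [1, 2, 5, 7] / [3, 6] / [4]
  Insert 6 (step 8): P = [1, 3, 4, 6] / [2, 7, 8] / [5];  Q = [1, 2, 5, 7] / [3, 6, 8] / [4]
Final shape: (4, 3, 1).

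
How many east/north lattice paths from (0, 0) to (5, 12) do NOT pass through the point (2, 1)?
Number of paths = 5096

Total paths from (0, 0) to (5, 12): C(17, 5) = 6188. Paths through (2, 1): (paths (0, 0) → (2, 1)) × (paths (2, 1) → (5, 12)) = C(3, 2) · C(14, 3) = 3 · 364 = 1092. Avoidance count = 6188 − 1092 = 5096.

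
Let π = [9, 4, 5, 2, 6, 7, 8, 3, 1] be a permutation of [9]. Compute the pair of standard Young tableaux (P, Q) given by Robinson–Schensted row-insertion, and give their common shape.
P = [1, 3, 6, 7, 8] / [2, 5] / [4] / [9];  Q = [1, 3, 5, 6, 7] / [2, 8] / [4] / [9];  common shape = (5, 2, 1, 1)

Row-insert the values π_1, π_2, … into P one at a time, bumping the leftmost entry strictly greater than the inserted value down to the next row. The recording tableau Q records, in position (i, j), the step at which that cell was added to P.
  Insert 9 (step 1): P = [9];  Q = [1]
  Insert 4 (step 2): P = [4] / [9];  Q = [1] / [2]
  Insert 5 (step 3): P = [4, 5] / [9];  Q = [1, 3] / [2]
  Insert 2 (step 4): P = [2, 5] / [4] / [9];  Q = [1, 3] / [2] / [4]
  Insert 6 (step 5): P = [2, 5, 6] / [4] / [9];  Q = [1, 3, 5] / [2] / [4]
  Insert 7 (step 6): P = [2, 5, 6, 7] / [4] / [9];  Q = [1, 3, 5, 6] / [2] / [4]
  Insert 8 (step 7): P = [2, 5, 6, 7, 8] / [4] / [9];  Q = [1, 3, 5, 6, 7] / [2] / [4]
  Insert 3 (step 8): P = [2, 3, 6, 7, 8] / [4, 5] / [9];  Q = [1, 3, 5, 6, 7] / [2, 8] / [4]
  Insert 1 (step 9): P = [1, 3, 6, 7, 8] / [2, 5] / [4] / [9];  Q = [1, 3, 5, 6, 7] / [2, 8] / [4] / [9]
Final shape: (5, 2, 1, 1).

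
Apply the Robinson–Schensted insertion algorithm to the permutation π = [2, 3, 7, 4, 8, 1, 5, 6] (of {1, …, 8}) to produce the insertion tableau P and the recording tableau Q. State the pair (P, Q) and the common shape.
P = [1, 3, 4, 5, 6] / [2, 8] / [7];  Q = [1, 2, 3, 5, 8] / [4, 7] / [6];  common shape = (5, 2, 1)

Row-insert the values π_1, π_2, … into P one at a time, bumping the leftmost entry strictly greater than the inserted value down to the next row. The recording tableau Q records, in position (i, j), the step at which that cell was added to P.
  Insert 2 (step 1): P = [2];  Q = [1]
  Insert 3 (step 2): P = [2, 3];  Q = [1, 2]
  Insert 7 (step 3): P = [2, 3, 7];  Q = [1, 2, 3]
  Insert 4 (step 4): P = [2, 3, 4] / [7];  Q = [1, 2, 3] / [4]
  Insert 8 (step 5): P = [2, 3, 4, 8] / [7];  Q = [1, 2, 3, 5] / [4]
  Insert 1 (step 6): P = [1, 3, 4, 8] / [2] / [7];  Q = [1, 2, 3, 5] / [4] / [6]
  Insert 5 (step 7): P = [1, 3, 4, 5] / [2, 8] / [7];  Q = [1, 2, 3, 5] / [4, 7] / [6]
  Insert 6 (step 8): P = [1, 3, 4, 5, 6] / [2, 8] / [7];  Q = [1, 2, 3, 5, 8] / [4, 7] / [6]
Final shape: (5, 2, 1).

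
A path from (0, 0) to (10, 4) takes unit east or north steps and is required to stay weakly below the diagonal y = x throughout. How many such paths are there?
Number of paths = 637

By the reflection principle (André's argument), the number of monotone paths to (10, 4) with n ≤ m that never go above y = x is C(14, 10) − C(14, 11) = 1001 − 364 = 637.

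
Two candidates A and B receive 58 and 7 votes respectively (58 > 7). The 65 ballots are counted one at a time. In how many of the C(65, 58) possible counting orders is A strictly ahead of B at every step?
Strict-lead orderings = 546241824

Total orderings of the 65 votes with 58 for A: C(65, 58) = 696190560. By the Bertrand ballot formula (Cycle Lemma / reflection principle), the number of orderings in which A is strictly ahead of B throughout is (p − q)/(p + q) · C(p + q, p) = (58 − 7)/(58 + 7) · 696190560 = 546241824.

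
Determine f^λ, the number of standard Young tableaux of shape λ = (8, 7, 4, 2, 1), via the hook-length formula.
# SYT of shape (8, 7, 4, 2, 1) = 1344377034

Hook-length formula: f^λ = n! / Π hook(c), product over all cells c of the Young diagram. For λ = (8, 7, 4, 2, 1), n = 22 boxes. Hook lengths by row (left-to-right, top-to-bottom): [12, 10, 8, 7, 5, 4, 3, 1]; [10, 8, 6, 5, 3, 2, 1]; [6, 4, 2, 1]; [3, 1]; [1]. Product of hooks = 836075520000. So f^λ = 22! / 836075520000 = 1124000727777607680000 / 836075520000 = 1344377034.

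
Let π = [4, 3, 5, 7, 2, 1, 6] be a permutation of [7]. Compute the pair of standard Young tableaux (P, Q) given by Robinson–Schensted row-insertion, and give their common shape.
P = [1, 5, 6] / [2, 7] / [3] / [4];  Q = [1, 3, 4] / [2, 7] / [5] / [6];  common shape = (3, 2, 1, 1)

Row-insert the values π_1, π_2, … into P one at a time, bumping the leftmost entry strictly greater than the inserted value down to the next row. The recording tableau Q records, in position (i, j), the step at which that cell was added to P.
  Insert 4 (step 1): P = [4];  Q = [1]
  Insert 3 (step 2): P = [3] / [4];  Q = [1] / [2]
  Insert 5 (step 3): P = [3, 5] / [4];  Q = [1, 3] / [2]
  Insert 7 (step 4): P = [3, 5, 7] / [4];  Q = [1, 3, 4] / [2]
  Insert 2 (step 5): P = [2, 5, 7] / [3] / [4];  Q = [1, 3, 4] / [2] / [5]
  Insert 1 (step 6): P = [1, 5, 7] / [2] / [3] / [4];  Q = [1, 3, 4] / [2] / [5] / [6]
  Insert 6 (step 7): P = [1, 5, 6] / [2, 7] / [3] / [4];  Q = [1, 3, 4] / [2, 7] / [5] / [6]
Final shape: (3, 2, 1, 1).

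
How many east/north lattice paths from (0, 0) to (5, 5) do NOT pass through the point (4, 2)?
Number of paths = 192

Total paths from (0, 0) to (5, 5): C(10, 5) = 252. Paths through (4, 2): (paths (0, 0) → (4, 2)) × (paths (4, 2) → (5, 5)) = C(6, 4) · C(4, 1) = 15 · 4 = 60. Avoidance count = 252 − 60 = 192.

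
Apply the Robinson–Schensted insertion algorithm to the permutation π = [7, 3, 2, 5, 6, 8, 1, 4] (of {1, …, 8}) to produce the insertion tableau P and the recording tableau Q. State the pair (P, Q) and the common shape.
P = [1, 4, 6, 8] / [2, 5] / [3] / [7];  Q = [1, 4, 5, 6] / [2, 8] / [3] / [7];  common shape = (4, 2, 1, 1)

Row-insert the values π_1, π_2, … into P one at a time, bumping the leftmost entry strictly greater than the inserted value down to the next row. The recording tableau Q records, in position (i, j), the step at which that cell was added to P.
  Insert 7 (step 1): P = [7];  Q = [1]
  Insert 3 (step 2): P = [3] / [7];  Q = [1] / [2]
  Insert 2 (step 3): P = [2] / [3] / [7];  Q = [1] / [2] / [3]
  Insert 5 (step 4): P = [2, 5] / [3] / [7];  Q = [1, 4] / [2] / [3]
  Insert 6 (step 5): P = [2, 5, 6] / [3] / [7];  Q = [1, 4, 5] / [2] / [3]
  Insert 8 (step 6): P = [2, 5, 6, 8] / [3] / [7];  Q = [1, 4, 5, 6] / [2] / [3]
  Insert 1 (step 7): P = [1, 5, 6, 8] / [2] / [3] / [7];  Q = [1, 4, 5, 6] / [2] / [3] / [7]
  Insert 4 (step 8): P = [1, 4, 6, 8] / [2, 5] / [3] / [7];  Q = [1, 4, 5, 6] / [2, 8] / [3] / [7]
Final shape: (4, 2, 1, 1).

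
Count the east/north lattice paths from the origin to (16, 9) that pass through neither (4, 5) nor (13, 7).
Number of paths = 1107755

Inclusion–exclusion. Total paths: C(25, 16) = 2042975. Through P₁: C(9, 4)·C(16, 12) = 229320. Through P₂: C(20, 13)·C(5, 3) = 775200. Since P₁ is strictly southwest of P₂, a monotone path through both must visit P₁ then P₂; paths through both = C(9, 4)·C(11, 9)·C(5, 3) = 69300. Avoid both = 2042975 − 229320 − 775200 + 69300 = 1107755.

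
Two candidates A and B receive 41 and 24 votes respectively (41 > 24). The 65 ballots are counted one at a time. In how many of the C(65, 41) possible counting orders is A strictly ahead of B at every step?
Strict-lead orderings = 103927677877666440

Total orderings of the 65 votes with 41 for A: C(65, 41) = 397370533061665800. By the Bertrand ballot formula (Cycle Lemma / reflection principle), the number of orderings in which A is strictly ahead of B throughout is (p − q)/(p + q) · C(p + q, p) = (41 − 24)/(41 + 24) · 397370533061665800 = 103927677877666440.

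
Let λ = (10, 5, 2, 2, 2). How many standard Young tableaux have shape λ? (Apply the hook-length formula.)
# SYT of shape (10, 5, 2, 2, 2) = 95931000

Hook-length formula: f^λ = n! / Π hook(c), product over all cells c of the Young diagram. For λ = (10, 5, 2, 2, 2), n = 21 boxes. Hook lengths by row (left-to-right, top-to-bottom): [14, 13, 9, 8, 7, 5, 4, 3, 2, 1]; [8, 7, 3, 2, 1]; [4, 3]; [3, 2]; [2, 1]. Product of hooks = 532580106240. So f^λ = 21! / 532580106240 = 51090942171709440000 / 532580106240 = 95931000.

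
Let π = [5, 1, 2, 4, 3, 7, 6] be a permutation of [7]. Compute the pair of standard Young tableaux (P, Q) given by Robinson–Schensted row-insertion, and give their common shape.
P = [1, 2, 3, 6] / [4, 7] / [5];  Q = [1, 3, 4, 6] / [2, 7] / [5];  common shape = (4, 2, 1)

Row-insert the values π_1, π_2, … into P one at a time, bumping the leftmost entry strictly greater than the inserted value down to the next row. The recording tableau Q records, in position (i, j), the step at which that cell was added to P.
  Insert 5 (step 1): P = [5];  Q = [1]
  Insert 1 (step 2): P = [1] / [5];  Q = [1] / [2]
  Insert 2 (step 3): P = [1, 2] / [5];  Q = [1, 3] / [2]
  Insert 4 (step 4): P = [1, 2, 4] / [5];  Q = [1, 3, 4] / [2]
  Insert 3 (step 5): P = [1, 2, 3] / [4] / [5];  Q = [1, 3, 4] / [2] / [5]
  Insert 7 (step 6): P = [1, 2, 3, 7] / [4] / [5];  Q = [1, 3, 4, 6] / [2] / [5]
  Insert 6 (step 7): P = [1, 2, 3, 6] / [4, 7] / [5];  Q = [1, 3, 4, 6] / [2, 7] / [5]
Final shape: (4, 2, 1).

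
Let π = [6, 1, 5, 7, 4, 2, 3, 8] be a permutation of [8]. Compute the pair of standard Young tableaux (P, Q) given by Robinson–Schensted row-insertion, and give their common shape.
P = [1, 2, 3, 8] / [4, 7] / [5] / [6];  Q = [1, 3, 4, 8] / [2, 7] / [5] / [6];  common shape = (4, 2, 1, 1)

Row-insert the values π_1, π_2, … into P one at a time, bumping the leftmost entry strictly greater than the inserted value down to the next row. The recording tableau Q records, in position (i, j), the step at which that cell was added to P.
  Insert 6 (step 1): P = [6];  Q = [1]
  Insert 1 (step 2): P = [1] / [6];  Q = [1] / [2]
  Insert 5 (step 3): P = [1, 5] / [6];  Q = [1, 3] / [2]
  Insert 7 (step 4): P = [1, 5, 7] / [6];  Q = [1, 3, 4] / [2]
  Insert 4 (step 5): P = [1, 4, 7] / [5] / [6];  Q = [1, 3, 4] / [2] / [5]
  Insert 2 (step 6): P = [1, 2, 7] / [4] / [5] / [6];  Q = [1, 3, 4] / [2] / [5] / [6]
  Insert 3 (step 7): P = [1, 2, 3] / [4, 7] / [5] / [6];  Q = [1, 3, 4] / [2, 7] / [5] / [6]
  Insert 8 (step 8): P = [1, 2, 3, 8] / [4, 7] / [5] / [6];  Q = [1, 3, 4, 8] / [2, 7] / [5] / [6]
Final shape: (4, 2, 1, 1).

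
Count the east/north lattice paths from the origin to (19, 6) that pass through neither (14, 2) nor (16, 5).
Number of paths = 85384

Inclusion–exclusion. Total paths: C(25, 19) = 177100. Through P₁: C(16, 14)·C(9, 5) = 15120. Through P₂: C(21, 16)·C(4, 3) = 81396. Since P₁ is strictly southwest of P₂, a monotone path through both must visit P₁ then P₂; paths through both = C(16, 14)·C(5, 2)·C(4, 3) = 4800. Avoid both = 177100 − 15120 − 81396 + 4800 = 85384.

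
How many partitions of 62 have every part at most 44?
p(62, parts ≤ 44) = 1298944

Use the recurrence p(n, m) = p(n, m−1) + p(n−m, m): either the largest part is < m (count p(n, m−1)) or the largest part is exactly m (remove one copy of m, count p(n−m, m)). With p(0, ·) = 1 this gives p(62, parts ≤ 44) = 1298944. (By conjugating Young diagrams, this also counts partitions of 62 into at most 44 parts.)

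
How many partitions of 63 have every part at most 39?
p(63, parts ≤ 39) = 1499736

Use the recurrence p(n, m) = p(n, m−1) + p(n−m, m): either the largest part is < m (count p(n, m−1)) or the largest part is exactly m (remove one copy of m, count p(n−m, m)). With p(0, ·) = 1 this gives p(63, parts ≤ 39) = 1499736. (By conjugating Young diagrams, this also counts partitions of 63 into at most 39 parts.)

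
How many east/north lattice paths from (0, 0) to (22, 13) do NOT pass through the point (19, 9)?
Number of paths = 1234596300

Total paths from (0, 0) to (22, 13): C(35, 22) = 1476337800. Paths through (19, 9): (paths (0, 0) → (19, 9)) × (paths (19, 9) → (22, 13)) = C(28, 19) · C(7, 3) = 6906900 · 35 = 241741500. Avoidance count = 1476337800 − 241741500 = 1234596300.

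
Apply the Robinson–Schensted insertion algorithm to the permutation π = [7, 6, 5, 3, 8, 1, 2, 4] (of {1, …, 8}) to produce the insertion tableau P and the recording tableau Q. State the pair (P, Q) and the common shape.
P = [1, 2, 4] / [3, 8] / [5] / [6] / [7];  Q = [1, 5, 8] / [2, 7] / [3] / [4] / [6];  common shape = (3, 2, 1, 1, 1)

Row-insert the values π_1, π_2, … into P one at a time, bumping the leftmost entry strictly greater than the inserted value down to the next row. The recording tableau Q records, in position (i, j), the step at which that cell was added to P.
  Insert 7 (step 1): P = [7];  Q = [1]
  Insert 6 (step 2): P = [6] / [7];  Q = [1] / [2]
  Insert 5 (step 3): P = [5] / [6] / [7];  Q = [1] / [2] / [3]
  Insert 3 (step 4): P = [3] / [5] / [6] / [7];  Q = [1] / [2] / [3] / [4]
  Insert 8 (step 5): P = [3, 8] / [5] / [6] / [7];  Q = [1, 5] / [2] / [3] / [4]
  Insert 1 (step 6): P = [1, 8] / [3] / [5] / [6] / [7];  Q = [1, 5] / [2] / [3] / [4] / [6]
  Insert 2 (step 7): P = [1, 2] / [3, 8] / [5] / [6] / [7];  Q = [1, 5] / [2, 7] / [3] / [4] / [6]
  Insert 4 (step 8): P = [1, 2, 4] / [3, 8] / [5] / [6] / [7];  Q = [1, 5, 8] / [2, 7] / [3] / [4] / [6]
Final shape: (3, 2, 1, 1, 1).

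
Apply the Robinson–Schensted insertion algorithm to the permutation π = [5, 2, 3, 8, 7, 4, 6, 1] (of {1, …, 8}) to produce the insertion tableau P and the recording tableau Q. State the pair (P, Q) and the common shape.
P = [1, 3, 4, 6] / [2, 7] / [5] / [8];  Q = [1, 3, 4, 7] / [2, 5] / [6] / [8];  common shape = (4, 2, 1, 1)

Row-insert the values π_1, π_2, … into P one at a time, bumping the leftmost entry strictly greater than the inserted value down to the next row. The recording tableau Q records, in position (i, j), the step at which that cell was added to P.
  Insert 5 (step 1): P = [5];  Q = [1]
  Insert 2 (step 2): P = [2] / [5];  Q = [1] / [2]
  Insert 3 (step 3): P = [2, 3] / [5];  Q = [1, 3] / [2]
  Insert 8 (step 4): P = [2, 3, 8] / [5];  Q = [1, 3, 4] / [2]
  Insert 7 (step 5): P = [2, 3, 7] / [5, 8];  Q = [1, 3, 4] / [2, 5]
  Insert 4 (step 6): P = [2, 3, 4] / [5, 7] / [8];  Q = [1, 3, 4] / [2, 5] / [6]
  Insert 6 (step 7): P = [2, 3, 4, 6] / [5, 7] / [8];  Q = [1, 3, 4, 7] / [2, 5] / [6]
  Insert 1 (step 8): P = [1, 3, 4, 6] / [2, 7] / [5] / [8];  Q = [1, 3, 4, 7] / [2, 5] / [6] / [8]
Final shape: (4, 2, 1, 1).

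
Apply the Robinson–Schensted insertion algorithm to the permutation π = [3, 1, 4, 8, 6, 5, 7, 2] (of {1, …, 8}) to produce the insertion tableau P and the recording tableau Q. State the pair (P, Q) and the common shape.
P = [1, 2, 5, 7] / [3, 4] / [6] / [8];  Q = [1, 3, 4, 7] / [2, 5] / [6] / [8];  common shape = (4, 2, 1, 1)

Row-insert the values π_1, π_2, … into P one at a time, bumping the leftmost entry strictly greater than the inserted value down to the next row. The recording tableau Q records, in position (i, j), the step at which that cell was added to P.
  Insert 3 (step 1): P = [3];  Q = [1]
  Insert 1 (step 2): P = [1] / [3];  Q = [1] / [2]
  Insert 4 (step 3): P = [1, 4] / [3];  Q = [1, 3] / [2]
  Insert 8 (step 4): P = [1, 4, 8] / [3];  Q = [1, 3, 4] / [2]
  Insert 6 (step 5): P = [1, 4, 6] / [3, 8];  Q = [1, 3, 4] / [2, 5]
  Insert 5 (step 6): P = [1, 4, 5] / [3, 6] / [8];  Q = [1, 3, 4] / [2, 5] / [6]
  Insert 7 (step 7): P = [1, 4, 5, 7] / [3, 6] / [8];  Q = [1, 3, 4, 7] / [2, 5] / [6]
  Insert 2 (step 8): P = [1, 2, 5, 7] / [3, 4] / [6] / [8];  Q = [1, 3, 4, 7] / [2, 5] / [6] / [8]
Final shape: (4, 2, 1, 1).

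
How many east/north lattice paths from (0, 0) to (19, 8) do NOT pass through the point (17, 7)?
Number of paths = 1181763

Total paths from (0, 0) to (19, 8): C(27, 19) = 2220075. Paths through (17, 7): (paths (0, 0) → (17, 7)) × (paths (17, 7) → (19, 8)) = C(24, 17) · C(3, 2) = 346104 · 3 = 1038312. Avoidance count = 2220075 − 1038312 = 1181763.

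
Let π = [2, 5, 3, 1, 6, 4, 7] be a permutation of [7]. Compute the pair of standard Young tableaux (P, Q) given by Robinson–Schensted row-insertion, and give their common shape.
P = [1, 3, 4, 7] / [2, 6] / [5];  Q = [1, 2, 5, 7] / [3, 6] / [4];  common shape = (4, 2, 1)

Row-insert the values π_1, π_2, … into P one at a time, bumping the leftmost entry strictly greater than the inserted value down to the next row. The recording tableau Q records, in position (i, j), the step at which that cell was added to P.
  Insert 2 (step 1): P = [2];  Q = [1]
  Insert 5 (step 2): P = [2, 5];  Q = [1, 2]
  Insert 3 (step 3): P = [2, 3] / [5];  Q = [1, 2] / [3]
  Insert 1 (step 4): P = [1, 3] / [2] / [5];  Q = [1, 2] / [3] / [4]
  Insert 6 (step 5): P = [1, 3, 6] / [2] / [5];  Q = [1, 2, 5] / [3] / [4]
  Insert 4 (step 6): P = [1, 3, 4] / [2, 6] / [5];  Q = [1, 2, 5] / [3, 6] / [4]
  Insert 7 (step 7): P = [1, 3, 4, 7] / [2, 6] / [5];  Q = [1, 2, 5, 7] / [3, 6] / [4]
Final shape: (4, 2, 1).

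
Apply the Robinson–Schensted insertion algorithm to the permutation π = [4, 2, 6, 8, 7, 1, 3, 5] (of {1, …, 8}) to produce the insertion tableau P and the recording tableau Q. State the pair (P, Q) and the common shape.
P = [1, 3, 5] / [2, 6, 7] / [4, 8];  Q = [1, 3, 4] / [2, 5, 8] / [6, 7];  common shape = (3, 3, 2)

Row-insert the values π_1, π_2, … into P one at a time, bumping the leftmost entry strictly greater than the inserted value down to the next row. The recording tableau Q records, in position (i, j), the step at which that cell was added to P.
  Insert 4 (step 1): P = [4];  Q = [1]
  Insert 2 (step 2): P = [2] / [4];  Q = [1] / [2]
  Insert 6 (step 3): P = [2, 6] / [4];  Q = [1, 3] / [2]
  Insert 8 (step 4): P = [2, 6, 8] / [4];  Q = [1, 3, 4] / [2]
  Insert 7 (step 5): P = [2, 6, 7] / [4, 8];  Q = [1, 3, 4] / [2, 5]
  Insert 1 (step 6): P = [1, 6, 7] / [2, 8] / [4];  Q = [1, 3, 4] / [2, 5] / [6]
  Insert 3 (step 7): P = [1, 3, 7] / [2, 6] / [4, 8];  Q = [1, 3, 4] / [2, 5] / [6, 7]
  Insert 5 (step 8): P = [1, 3, 5] / [2, 6, 7] / [4, 8];  Q = [1, 3, 4] / [2, 5, 8] / [6, 7]
Final shape: (3, 3, 2).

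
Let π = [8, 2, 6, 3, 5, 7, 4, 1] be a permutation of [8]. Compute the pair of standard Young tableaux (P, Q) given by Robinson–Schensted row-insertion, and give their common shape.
P = [1, 3, 4, 7] / [2] / [5] / [6] / [8];  Q = [1, 3, 5, 6] / [2] / [4] / [7] / [8];  common shape = (4, 1, 1, 1, 1)

Row-insert the values π_1, π_2, … into P one at a time, bumping the leftmost entry strictly greater than the inserted value down to the next row. The recording tableau Q records, in position (i, j), the step at which that cell was added to P.
  Insert 8 (step 1): P = [8];  Q = [1]
  Insert 2 (step 2): P = [2] / [8];  Q = [1] / [2]
  Insert 6 (step 3): P = [2, 6] / [8];  Q = [1, 3] / [2]
  Insert 3 (step 4): P = [2, 3] / [6] / [8];  Q = [1, 3] / [2] / [4]
  Insert 5 (step 5): P = [2, 3, 5] / [6] / [8];  Q = [1, 3, 5] / [2] / [4]
  Insert 7 (step 6): P = [2, 3, 5, 7] / [6] / [8];  Q = [1, 3, 5, 6] / [2] / [4]
  Insert 4 (step 7): P = [2, 3, 4, 7] / [5] / [6] / [8];  Q = [1, 3, 5, 6] / [2] / [4] / [7]
  Insert 1 (step 8): P = [1, 3, 4, 7] / [2] / [5] / [6] / [8];  Q = [1, 3, 5, 6] / [2] / [4] / [7] / [8]
Final shape: (4, 1, 1, 1, 1).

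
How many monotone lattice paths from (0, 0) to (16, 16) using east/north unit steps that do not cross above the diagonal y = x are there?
C_16 = 35357670

These NE paths below the diagonal are counted by the Catalan number C_n = (1/(n + 1)) · C(2n, n). For n = 16: C_16 = (1/17) · C(32, 16) = 601080390/17 = 35357670.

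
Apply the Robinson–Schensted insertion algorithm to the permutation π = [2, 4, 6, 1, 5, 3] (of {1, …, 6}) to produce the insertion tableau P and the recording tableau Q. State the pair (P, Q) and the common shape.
P = [1, 3, 5] / [2, 4] / [6];  Q = [1, 2, 3] / [4, 5] / [6];  common shape = (3, 2, 1)

Row-insert the values π_1, π_2, … into P one at a time, bumping the leftmost entry strictly greater than the inserted value down to the next row. The recording tableau Q records, in position (i, j), the step at which that cell was added to P.
  Insert 2 (step 1): P = [2];  Q = [1]
  Insert 4 (step 2): P = [2, 4];  Q = [1, 2]
  Insert 6 (step 3): P = [2, 4, 6];  Q = [1, 2, 3]
  Insert 1 (step 4): P = [1, 4, 6] / [2];  Q = [1, 2, 3] / [4]
  Insert 5 (step 5): P = [1, 4, 5] / [2, 6];  Q = [1, 2, 3] / [4, 5]
  Insert 3 (step 6): P = [1, 3, 5] / [2, 4] / [6];  Q = [1, 2, 3] / [4, 5] / [6]
Final shape: (3, 2, 1).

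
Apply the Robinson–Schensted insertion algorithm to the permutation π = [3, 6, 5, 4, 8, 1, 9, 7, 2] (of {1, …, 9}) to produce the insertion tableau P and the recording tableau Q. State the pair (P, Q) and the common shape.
P = [1, 2, 7, 9] / [3, 4] / [5, 8] / [6];  Q = [1, 2, 5, 7] / [3, 8] / [4, 9] / [6];  common shape = (4, 2, 2, 1)

Row-insert the values π_1, π_2, … into P one at a time, bumping the leftmost entry strictly greater than the inserted value down to the next row. The recording tableau Q records, in position (i, j), the step at which that cell was added to P.
  Insert 3 (step 1): P = [3];  Q = [1]
  Insert 6 (step 2): P = [3, 6];  Q = [1, 2]
  Insert 5 (step 3): P = [3, 5] / [6];  Q = [1, 2] / [3]
  Insert 4 (step 4): P = [3, 4] / [5] / [6];  Q = [1, 2] / [3] / [4]
  Insert 8 (step 5): P = [3, 4, 8] / [5] / [6];  Q = [1, 2, 5] / [3] / [4]
  Insert 1 (step 6): P = [1, 4, 8] / [3] / [5] / [6];  Q = [1, 2, 5] / [3] / [4] / [6]
  Insert 9 (step 7): P = [1, 4, 8, 9] / [3] / [5] / [6];  Q = [1, 2, 5, 7] / [3] / [4] / [6]
  Insert 7 (step 8): P = [1, 4, 7, 9] / [3, 8] / [5] / [6];  Q = [1, 2, 5, 7] / [3, 8] / [4] / [6]
  Insert 2 (step 9): P = [1, 2, 7, 9] / [3, 4] / [5, 8] / [6];  Q = [1, 2, 5, 7] / [3, 8] / [4, 9] / [6]
Final shape: (4, 2, 2, 1).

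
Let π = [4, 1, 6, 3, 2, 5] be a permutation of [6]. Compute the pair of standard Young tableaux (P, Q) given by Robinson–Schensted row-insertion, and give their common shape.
P = [1, 2, 5] / [3, 6] / [4];  Q = [1, 3, 6] / [2, 4] / [5];  common shape = (3, 2, 1)

Row-insert the values π_1, π_2, … into P one at a time, bumping the leftmost entry strictly greater than the inserted value down to the next row. The recording tableau Q records, in position (i, j), the step at which that cell was added to P.
  Insert 4 (step 1): P = [4];  Q = [1]
  Insert 1 (step 2): P = [1] / [4];  Q = [1] / [2]
  Insert 6 (step 3): P = [1, 6] / [4];  Q = [1, 3] / [2]
  Insert 3 (step 4): P = [1, 3] / [4, 6];  Q = [1, 3] / [2, 4]
  Insert 2 (step 5): P = [1, 2] / [3, 6] / [4];  Q = [1, 3] / [2, 4] / [5]
  Insert 5 (step 6): P = [1, 2, 5] / [3, 6] / [4];  Q = [1, 3, 6] / [2, 4] / [5]
Final shape: (3, 2, 1).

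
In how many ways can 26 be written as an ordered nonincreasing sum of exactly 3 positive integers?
p(26, 3 parts) = 56

Partitions of n into exactly k parts are in bijection with partitions of n − k into at most k parts (subtract 1 from each part). So p(26, exactly 3) = p(23, parts ≤ 3). Computing via the recurrence p(m, j) = p(m, j−1) + p(m−j, j) gives 56.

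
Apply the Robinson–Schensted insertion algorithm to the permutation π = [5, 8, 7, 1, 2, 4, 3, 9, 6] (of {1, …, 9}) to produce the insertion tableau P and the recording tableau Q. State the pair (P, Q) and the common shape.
P = [1, 2, 3, 6] / [4, 7, 9] / [5] / [8];  Q = [1, 2, 6, 8] / [3, 5, 9] / [4] / [7];  common shape = (4, 3, 1, 1)

Row-insert the values π_1, π_2, … into P one at a time, bumping the leftmost entry strictly greater than the inserted value down to the next row. The recording tableau Q records, in position (i, j), the step at which that cell was added to P.
  Insert 5 (step 1): P = [5];  Q = [1]
  Insert 8 (step 2): P = [5, 8];  Q = [1, 2]
  Insert 7 (step 3): P = [5, 7] / [8];  Q = [1, 2] / [3]
  Insert 1 (step 4): P = [1, 7] / [5] / [8];  Q = [1, 2] / [3] / [4]
  Insert 2 (step 5): P = [1, 2] / [5, 7] / [8];  Q = [1, 2] / [3, 5] / [4]
  Insert 4 (step 6): P = [1, 2, 4] / [5, 7] / [8];  Q = [1, 2, 6] / [3, 5] / [4]
  Insert 3 (step 7): P = [1, 2, 3] / [4, 7] / [5] / [8];  Q = [1, 2, 6] / [3, 5] / [4] / [7]
  Insert 9 (step 8): P = [1, 2, 3, 9] / [4, 7] / [5] / [8];  Q = [1, 2, 6, 8] / [3, 5] / [4] / [7]
  Insert 6 (step 9): P = [1, 2, 3, 6] / [4, 7, 9] / [5] / [8];  Q = [1, 2, 6, 8] / [3, 5, 9] / [4] / [7]
Final shape: (4, 3, 1, 1).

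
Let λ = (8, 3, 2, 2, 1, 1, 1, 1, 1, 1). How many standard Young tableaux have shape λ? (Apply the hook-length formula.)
# SYT of shape (8, 3, 2, 2, 1, 1, 1, 1, 1, 1) = 78427440

Hook-length formula: f^λ = n! / Π hook(c), product over all cells c of the Young diagram. For λ = (8, 3, 2, 2, 1, 1, 1, 1, 1, 1), n = 21 boxes. Hook lengths by row (left-to-right, top-to-bottom): [17, 10, 7, 5, 4, 3, 2, 1]; [11, 4, 1]; [9, 2]; [8, 1]; [6]; [5]; [4]; [3]; [2]; [1]. Product of hooks = 651442176000. So f^λ = 21! / 651442176000 = 51090942171709440000 / 651442176000 = 78427440.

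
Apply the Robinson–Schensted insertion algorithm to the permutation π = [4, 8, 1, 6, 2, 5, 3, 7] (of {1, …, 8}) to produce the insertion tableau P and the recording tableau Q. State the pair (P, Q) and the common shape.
P = [1, 2, 3, 7] / [4, 5] / [6] / [8];  Q = [1, 2, 6, 8] / [3, 4] / [5] / [7];  common shape = (4, 2, 1, 1)

Row-insert the values π_1, π_2, … into P one at a time, bumping the leftmost entry strictly greater than the inserted value down to the next row. The recording tableau Q records, in position (i, j), the step at which that cell was added to P.
  Insert 4 (step 1): P = [4];  Q = [1]
  Insert 8 (step 2): P = [4, 8];  Q = [1, 2]
  Insert 1 (step 3): P = [1, 8] / [4];  Q = [1, 2] / [3]
  Insert 6 (step 4): P = [1, 6] / [4, 8];  Q = [1, 2] / [3, 4]
  Insert 2 (step 5): P = [1, 2] / [4, 6] / [8];  Q = [1, 2] / [3, 4] / [5]
  Insert 5 (step 6): P = [1, 2, 5] / [4, 6] / [8];  Q = [1, 2, 6] / [3, 4] / [5]
  Insert 3 (step 7): P = [1, 2, 3] / [4, 5] / [6] / [8];  Q = [1, 2, 6] / [3, 4] / [5] / [7]
  Insert 7 (step 8): P = [1, 2, 3, 7] / [4, 5] / [6] / [8];  Q = [1, 2, 6, 8] / [3, 4] / [5] / [7]
Final shape: (4, 2, 1, 1).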